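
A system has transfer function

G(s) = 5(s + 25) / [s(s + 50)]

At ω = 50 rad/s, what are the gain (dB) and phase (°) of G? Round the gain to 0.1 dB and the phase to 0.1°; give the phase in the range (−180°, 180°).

-22.0 dB, -71.6°

At s = jω = j50:
zero (s+25): 25 + j50 → |·| = √(25²+50²) = √3125 ≈ 55.902, ∠ = arctan(50/25) ≈ 63.43°
pole (s+50): 50 + j50 → |·| = √(50²+50²) = √5000 ≈ 70.711, ∠ = arctan(50/50) ≈ 45.00°
pole at origin: |s| = 50, ∠ = 90.00° (in denominator)
|G| = 5 · 55.902 / 3535.5 ≈ 0.079058
Gain = 20 log₁₀(0.079058) ≈ -22.04 dB
∠G = 63.43° − 135.00° = -71.57°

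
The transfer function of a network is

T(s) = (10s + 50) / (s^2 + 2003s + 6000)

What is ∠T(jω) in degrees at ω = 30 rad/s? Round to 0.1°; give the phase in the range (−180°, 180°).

Substitute s = j30:
Numerator: 10(j30) + 50 = 50 + j300
Denominator: (j30)^2 + 2003(j30) + 6000 = 5100 + j60090
|N| = √(50² + 300²) ≈ 304.14, ∠N ≈ 80.54°
|D| = √(5100² + 60090²) ≈ 60306, ∠D ≈ 85.15°
∠T = 80.54° − 85.15° = -4.61°

-4.6°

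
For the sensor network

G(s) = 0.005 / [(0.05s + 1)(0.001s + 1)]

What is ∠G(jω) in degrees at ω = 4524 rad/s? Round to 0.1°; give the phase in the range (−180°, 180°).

At ω = 4524 rad/s:
pole (1 + j4524·0.05) = 1 + j226.2 → |·| ≈ 226.2, ∠ ≈ 89.75°
pole (1 + j4524·0.001) = 1 + j4.524 → |·| ≈ 4.6332, ∠ ≈ 77.54°
∠G = (0°) − (89.75° + 77.54°) = -167.29°

-167.3°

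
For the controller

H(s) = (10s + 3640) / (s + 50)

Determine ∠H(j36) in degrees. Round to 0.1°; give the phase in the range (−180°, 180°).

Substitute s = j36:
Numerator: 10(j36) + 3640 = 3640 + j360
Denominator: (j36) + 50 = 50 + j36
|N| = √(3640² + 360²) ≈ 3657.8, ∠N ≈ 5.65°
|D| = √(50² + 36²) ≈ 61.612, ∠D ≈ 35.75°
∠H = 5.65° − 35.75° = -30.10°

-30.1°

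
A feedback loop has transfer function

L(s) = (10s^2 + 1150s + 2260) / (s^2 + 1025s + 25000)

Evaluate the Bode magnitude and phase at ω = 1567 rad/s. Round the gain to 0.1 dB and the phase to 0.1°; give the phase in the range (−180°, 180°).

Substitute s = j1567:
Numerator: 10(j1567)^2 + 1150(j1567) + 2260 = -24552630 + j1802050
Denominator: (j1567)^2 + 1025(j1567) + 25000 = -2430489 + j1606175
|N| = √(24552630² + 1802050²) ≈ 2.4619e+07, ∠N ≈ 175.80°
|D| = √(2430489² + 1606175²) ≈ 2.9133e+06, ∠D ≈ 146.54°
|L| = 2.4619e+07 / 2.9133e+06 ≈ 8.4506
Gain = 20 log₁₀(8.4506) ≈ 18.54 dB
∠L = 175.80° − 146.54° = 29.26°

18.5 dB, 29.3°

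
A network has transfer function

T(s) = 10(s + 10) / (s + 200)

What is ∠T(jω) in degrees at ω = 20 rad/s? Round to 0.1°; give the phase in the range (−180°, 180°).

At s = jω = j20:
zero (s+10): 10 + j20 → |·| = √(10²+20²) = √500 ≈ 22.361, ∠ = arctan(20/10) ≈ 63.43°
pole (s+200): 200 + j20 → |·| = √(200²+20²) = √40400 ≈ 201, ∠ = arctan(20/200) ≈ 5.71°
∠T = 63.43° − 5.71° = 57.72°

57.7°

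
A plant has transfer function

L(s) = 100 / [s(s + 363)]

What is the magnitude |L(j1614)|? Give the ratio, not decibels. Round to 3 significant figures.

3.75e-05

At s = jω = j1614:
pole (s+363): 363 + j1614 → |·| = √(363²+1614²) = √2736765 ≈ 1654.3, ∠ = arctan(1614/363) ≈ 77.32°
pole at origin: |s| = 1614, ∠ = 90.00° (in denominator)
|L| = 100 / 2.67e+06 ≈ 3.7453e-05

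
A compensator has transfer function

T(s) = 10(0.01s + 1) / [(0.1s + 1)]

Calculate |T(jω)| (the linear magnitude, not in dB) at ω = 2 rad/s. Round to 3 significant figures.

9.81

At ω = 2 rad/s:
zero (1 + j2·0.01) = 1 + j0.02 → |·| ≈ 1.0002, ∠ ≈ 1.15°
pole (1 + j2·0.1) = 1 + j0.2 → |·| ≈ 1.0198, ∠ ≈ 11.31°
|T| = 10 · 1.0002 / (1.0198) ≈ 9.8078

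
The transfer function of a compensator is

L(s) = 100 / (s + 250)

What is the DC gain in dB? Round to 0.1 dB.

L(0) = 100 / (250) = 0.4
20 log₁₀(0.4) ≈ -7.96 dB

-8.0 dB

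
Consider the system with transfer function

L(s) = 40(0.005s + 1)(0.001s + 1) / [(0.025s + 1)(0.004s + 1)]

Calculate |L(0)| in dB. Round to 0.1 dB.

L(0) = 40 · 1 / 1 = 40
20 log₁₀(40) ≈ 32.04 dB

32.0 dB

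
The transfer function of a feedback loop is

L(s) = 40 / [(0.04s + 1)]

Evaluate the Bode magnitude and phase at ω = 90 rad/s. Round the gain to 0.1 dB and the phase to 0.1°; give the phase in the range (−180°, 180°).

At ω = 90 rad/s:
pole (1 + j90·0.04) = 1 + j3.6 → |·| ≈ 3.7363, ∠ ≈ 74.48°
|L| = 40 · 1 / (3.7363) ≈ 10.706
Gain = 20 log₁₀(10.706) ≈ 20.59 dB
∠L = (0°) − (74.48°) = -74.48°

20.6 dB, -74.5°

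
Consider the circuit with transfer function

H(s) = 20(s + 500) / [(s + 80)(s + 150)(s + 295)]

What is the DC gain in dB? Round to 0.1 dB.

H(0) = 20·500 / (80·150·295) ≈ 0.0028249
20 log₁₀(0.0028249) ≈ -50.98 dB

-51.0 dB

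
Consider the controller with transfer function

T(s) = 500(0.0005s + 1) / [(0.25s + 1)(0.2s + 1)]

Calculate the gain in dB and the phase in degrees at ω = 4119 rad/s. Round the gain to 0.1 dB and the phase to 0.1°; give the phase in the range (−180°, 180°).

-57.4 dB, -115.8°

At ω = 4119 rad/s:
zero (1 + j4119·0.0005) = 1 + j2.0595 → |·| ≈ 2.2894, ∠ ≈ 64.10°
pole (1 + j4119·0.25) = 1 + j1029.75 → |·| ≈ 1029.8, ∠ ≈ 89.94°
pole (1 + j4119·0.2) = 1 + j823.8 → |·| ≈ 823.8, ∠ ≈ 89.93°
|T| = 500 · 2.2894 / (1029.8 · 823.8) ≈ 0.0013493
Gain = 20 log₁₀(0.0013493) ≈ -57.40 dB
∠T = (64.10°) − (89.94° + 89.93°) = -115.77°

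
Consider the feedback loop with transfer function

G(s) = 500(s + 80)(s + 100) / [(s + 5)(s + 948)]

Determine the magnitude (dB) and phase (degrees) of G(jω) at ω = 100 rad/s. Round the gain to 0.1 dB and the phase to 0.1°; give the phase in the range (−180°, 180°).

At s = jω = j100:
zero (s+80): 80 + j100 → |·| = √(80²+100²) = √16400 ≈ 128.06, ∠ = arctan(100/80) ≈ 51.34°
zero (s+100): 100 + j100 → |·| = √(100²+100²) = √20000 ≈ 141.42, ∠ = arctan(100/100) ≈ 45.00°
pole (s+5): 5 + j100 → |·| = √(5²+100²) = √10025 ≈ 100.12, ∠ = arctan(100/5) ≈ 87.14°
pole (s+948): 948 + j100 → |·| = √(948²+100²) = √908704 ≈ 953.26, ∠ = arctan(100/948) ≈ 6.02°
|G| = 500 · 18110 / 95440 ≈ 94.876
Gain = 20 log₁₀(94.876) ≈ 39.54 dB
∠G = 96.34° − 93.16° = 3.18°

39.5 dB, 3.2°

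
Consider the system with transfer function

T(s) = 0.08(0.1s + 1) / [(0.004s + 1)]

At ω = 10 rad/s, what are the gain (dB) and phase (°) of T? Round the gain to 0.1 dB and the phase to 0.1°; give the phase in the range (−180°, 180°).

At ω = 10 rad/s:
zero (1 + j10·0.1) = 1 + j1 → |·| ≈ 1.4142, ∠ ≈ 45.00°
pole (1 + j10·0.004) = 1 + j0.04 → |·| ≈ 1.0008, ∠ ≈ 2.29°
|T| = 0.08 · 1.4142 / (1.0008) ≈ 0.11305
Gain = 20 log₁₀(0.11305) ≈ -18.93 dB
∠T = (45.00°) − (2.29°) = 42.71°

-18.9 dB, 42.7°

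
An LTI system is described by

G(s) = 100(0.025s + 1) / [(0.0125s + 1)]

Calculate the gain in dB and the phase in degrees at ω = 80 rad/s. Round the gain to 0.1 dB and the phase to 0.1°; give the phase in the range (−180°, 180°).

At ω = 80 rad/s:
zero (1 + j80·0.025) = 1 + j2 → |·| ≈ 2.2361, ∠ ≈ 63.43°
pole (1 + j80·0.0125) = 1 + j1 → |·| ≈ 1.4142, ∠ ≈ 45.00°
|G| = 100 · 2.2361 / (1.4142) ≈ 158.12
Gain = 20 log₁₀(158.12) ≈ 43.98 dB
∠G = (63.43°) − (45.00°) = 18.43°

44.0 dB, 18.4°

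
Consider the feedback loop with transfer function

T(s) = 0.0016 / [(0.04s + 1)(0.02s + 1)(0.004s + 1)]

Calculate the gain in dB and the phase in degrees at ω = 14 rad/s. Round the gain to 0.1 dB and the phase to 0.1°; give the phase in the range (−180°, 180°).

At ω = 14 rad/s:
pole (1 + j14·0.04) = 1 + j0.56 → |·| ≈ 1.1461, ∠ ≈ 29.25°
pole (1 + j14·0.02) = 1 + j0.28 → |·| ≈ 1.0385, ∠ ≈ 15.64°
pole (1 + j14·0.004) = 1 + j0.056 → |·| ≈ 1.0016, ∠ ≈ 3.21°
|T| = 0.0016 · 1 / (1.1461 · 1.0385 · 1.0016) ≈ 0.0013421
Gain = 20 log₁₀(0.0013421) ≈ -57.44 dB
∠T = (0°) − (29.25° + 15.64° + 3.21°) = -48.10°

-57.4 dB, -48.1°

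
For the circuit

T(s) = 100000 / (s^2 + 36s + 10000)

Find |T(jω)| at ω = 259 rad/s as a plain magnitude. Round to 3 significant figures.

At s = jω = j259:
quadratic: (j259)² + 36·j259 + 10000 = -57081 + j9324 → |·| ≈ 57838, ∠ ≈ 170.72°
|T| = 100000 / 57838 ≈ 1.729

1.73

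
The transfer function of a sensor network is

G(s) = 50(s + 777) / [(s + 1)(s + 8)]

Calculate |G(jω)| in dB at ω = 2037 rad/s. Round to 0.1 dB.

-31.6 dB

At s = jω = j2037:
zero (s+777): 777 + j2037 → |·| = √(777²+2037²) = √4753098 ≈ 2180.2, ∠ = arctan(2037/777) ≈ 69.12°
pole (s+1): 1 + j2037 → |·| = √(1²+2037²) = √4149370 ≈ 2037, ∠ = arctan(2037/1) ≈ 89.97°
pole (s+8): 8 + j2037 → |·| = √(8²+2037²) = √4149433 ≈ 2037, ∠ = arctan(2037/8) ≈ 89.77°
|G| = 50 · 2180.2 / 4.1494e+06 ≈ 0.026271
Gain = 20 log₁₀(0.026271) ≈ -31.61 dB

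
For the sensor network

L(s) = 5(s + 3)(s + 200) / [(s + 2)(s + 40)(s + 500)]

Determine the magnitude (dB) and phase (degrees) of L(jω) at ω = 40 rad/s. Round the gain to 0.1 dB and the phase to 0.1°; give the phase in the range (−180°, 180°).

At s = jω = j40:
zero (s+3): 3 + j40 → |·| = √(3²+40²) = √1609 ≈ 40.112, ∠ = arctan(40/3) ≈ 85.71°
zero (s+200): 200 + j40 → |·| = √(200²+40²) = √41600 ≈ 203.96, ∠ = arctan(40/200) ≈ 11.31°
pole (s+2): 2 + j40 → |·| = √(2²+40²) = √1604 ≈ 40.05, ∠ = arctan(40/2) ≈ 87.14°
pole (s+40): 40 + j40 → |·| = √(40²+40²) = √3200 ≈ 56.569, ∠ = arctan(40/40) ≈ 45.00°
pole (s+500): 500 + j40 → |·| = √(500²+40²) = √251600 ≈ 501.6, ∠ = arctan(40/500) ≈ 4.57°
|L| = 5 · 8181.2 / 1.1364e+06 ≈ 0.035996
Gain = 20 log₁₀(0.035996) ≈ -28.87 dB
∠L = 97.02° − 136.71° = -39.69°

-28.9 dB, -39.7°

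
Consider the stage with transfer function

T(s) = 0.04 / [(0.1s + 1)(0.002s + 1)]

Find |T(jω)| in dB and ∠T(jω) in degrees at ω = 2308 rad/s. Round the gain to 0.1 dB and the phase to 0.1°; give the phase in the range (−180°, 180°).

-88.7 dB, -167.5°

At ω = 2308 rad/s:
pole (1 + j2308·0.1) = 1 + j230.8 → |·| ≈ 230.8, ∠ ≈ 89.75°
pole (1 + j2308·0.002) = 1 + j4.616 → |·| ≈ 4.7231, ∠ ≈ 77.78°
|T| = 0.04 · 1 / (230.8 · 4.7231) ≈ 3.6694e-05
Gain = 20 log₁₀(3.6694e-05) ≈ -88.71 dB
∠T = (0°) − (89.75° + 77.78°) = -167.53°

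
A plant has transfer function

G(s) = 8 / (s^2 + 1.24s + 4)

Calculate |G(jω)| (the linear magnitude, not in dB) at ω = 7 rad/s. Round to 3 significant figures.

At s = jω = j7:
quadratic: (j7)² + 1.24·j7 + 4 = -45 + j8.68 → |·| ≈ 45.829, ∠ ≈ 169.08°
|G| = 8 / 45.829 ≈ 0.17456

0.175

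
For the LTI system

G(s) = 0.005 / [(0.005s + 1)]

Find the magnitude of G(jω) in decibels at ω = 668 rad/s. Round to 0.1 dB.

-56.9 dB

At ω = 668 rad/s:
pole (1 + j668·0.005) = 1 + j3.34 → |·| ≈ 3.4865, ∠ ≈ 73.33°
|G| = 0.005 · 1 / (3.4865) ≈ 0.0014341
Gain = 20 log₁₀(0.0014341) ≈ -56.87 dB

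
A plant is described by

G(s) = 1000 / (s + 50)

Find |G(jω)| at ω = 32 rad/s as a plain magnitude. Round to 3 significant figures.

Substitute s = j32:
Numerator: 1000 = 1000 + j0
Denominator: (j32) + 50 = 50 + j32
|N| = √(1000² + 0²) ≈ 1000, ∠N ≈ 0.00°
|D| = √(50² + 32²) ≈ 59.363, ∠D ≈ 32.62°
|G| = 1000 / 59.363 ≈ 16.846

16.8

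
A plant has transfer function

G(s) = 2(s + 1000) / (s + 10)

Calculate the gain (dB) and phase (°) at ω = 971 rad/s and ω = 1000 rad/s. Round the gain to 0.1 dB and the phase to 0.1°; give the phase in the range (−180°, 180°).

At s = jω = j971:
zero (s+1000): 1000 + j971 → |·| = √(1000²+971²) = √1942841 ≈ 1393.9, ∠ = arctan(971/1000) ≈ 44.16°
pole (s+10): 10 + j971 → |·| = √(10²+971²) = √942941 ≈ 971.05, ∠ = arctan(971/10) ≈ 89.41°
|G| = 2 · 1393.9 / 971.05 ≈ 2.8709
Gain = 20 log₁₀(2.8709) ≈ 9.16 dB
∠G = 44.16° − 89.41° = -45.25°

At s = jω = j1000:
zero (s+1000): 1000 + j1000 → |·| = √(1000²+1000²) = √2000000 ≈ 1414.2, ∠ = arctan(1000/1000) ≈ 45.00°
pole (s+10): 10 + j1000 → |·| = √(10²+1000²) = √1000100 ≈ 1000, ∠ = arctan(1000/10) ≈ 89.43°
|G| = 2 · 1414.2 / 1000 ≈ 2.8284
Gain = 20 log₁₀(2.8284) ≈ 9.03 dB
∠G = 45.00° − 89.43° = -44.43°

ω = 971: 9.2 dB, -45.3°; ω = 1000: 9.0 dB, -44.4°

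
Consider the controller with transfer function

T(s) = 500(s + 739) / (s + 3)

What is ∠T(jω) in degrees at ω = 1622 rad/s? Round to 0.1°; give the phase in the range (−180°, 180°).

At s = jω = j1622:
zero (s+739): 739 + j1622 → |·| = √(739²+1622²) = √3177005 ≈ 1782.4, ∠ = arctan(1622/739) ≈ 65.51°
pole (s+3): 3 + j1622 → |·| = √(3²+1622²) = √2630893 ≈ 1622, ∠ = arctan(1622/3) ≈ 89.89°
∠T = 65.51° − 89.89° = -24.38°

-24.4°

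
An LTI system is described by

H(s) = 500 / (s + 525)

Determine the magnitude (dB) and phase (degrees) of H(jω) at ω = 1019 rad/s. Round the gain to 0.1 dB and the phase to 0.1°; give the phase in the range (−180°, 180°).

Substitute s = j1019:
Numerator: 500 = 500 + j0
Denominator: (j1019) + 525 = 525 + j1019
|N| = √(500² + 0²) ≈ 500, ∠N ≈ 0.00°
|D| = √(525² + 1019²) ≈ 1146.3, ∠D ≈ 62.74°
|H| = 500 / 1146.3 ≈ 0.43619
Gain = 20 log₁₀(0.43619) ≈ -7.21 dB
∠H = 0.00° − 62.74° = -62.74°

-7.2 dB, -62.7°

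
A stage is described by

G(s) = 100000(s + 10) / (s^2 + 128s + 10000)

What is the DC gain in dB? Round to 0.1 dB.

G(0) = 100000·10 / 10000 = 100
20 log₁₀(100) ≈ 40.00 dB

40.0 dB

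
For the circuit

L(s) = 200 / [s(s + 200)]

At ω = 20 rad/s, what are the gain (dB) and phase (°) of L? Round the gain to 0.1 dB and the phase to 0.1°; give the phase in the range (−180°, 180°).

-26.1 dB, -95.7°

At s = jω = j20:
pole (s+200): 200 + j20 → |·| = √(200²+20²) = √40400 ≈ 201, ∠ = arctan(20/200) ≈ 5.71°
pole at origin: |s| = 20, ∠ = 90.00° (in denominator)
|L| = 200 / 4020 ≈ 0.049751
Gain = 20 log₁₀(0.049751) ≈ -26.06 dB
∠L = 0.00° − 95.71° = -95.71°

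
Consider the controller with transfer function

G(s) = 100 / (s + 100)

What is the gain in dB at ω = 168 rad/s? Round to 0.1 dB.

At s = jω = j168:
pole (s+100): 100 + j168 → |·| = √(100²+168²) = √38224 ≈ 195.51, ∠ = arctan(168/100) ≈ 59.24°
|G| = 100 / 195.51 ≈ 0.51148
Gain = 20 log₁₀(0.51148) ≈ -5.82 dB

-5.8 dB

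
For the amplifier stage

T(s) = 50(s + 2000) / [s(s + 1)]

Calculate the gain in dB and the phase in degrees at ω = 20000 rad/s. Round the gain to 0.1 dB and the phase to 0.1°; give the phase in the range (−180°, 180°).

-52.0 dB, -95.7°

At s = jω = j20000:
zero (s+2000): 2000 + j20000 → |·| = √(2000²+20000²) = √404000000 ≈ 20100, ∠ = arctan(20000/2000) ≈ 84.29°
pole (s+1): 1 + j20000 → |·| = √(1²+20000²) = √400000001 ≈ 20000, ∠ = arctan(20000/1) ≈ 90.00°
pole at origin: |s| = 20000, ∠ = 90.00° (in denominator)
|T| = 50 · 20100 / 4e+08 ≈ 0.0025125
Gain = 20 log₁₀(0.0025125) ≈ -52.00 dB
∠T = 84.29° − 180.00° = -95.71°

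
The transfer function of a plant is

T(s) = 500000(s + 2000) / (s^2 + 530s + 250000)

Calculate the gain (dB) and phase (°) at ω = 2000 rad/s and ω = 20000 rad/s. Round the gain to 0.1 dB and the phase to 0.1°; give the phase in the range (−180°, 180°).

ω = 2000: 51.2 dB, -119.2°; ω = 20000: 28.0 dB, -94.2°

At s = jω = j2000:
zero (s+2000): 2000 + j2000 → |·| = √(2000²+2000²) = √8000000 ≈ 2828.4, ∠ = arctan(2000/2000) ≈ 45.00°
quadratic: (j2000)² + 530·j2000 + 250000 = -3750000 + j1060000 → |·| ≈ 3.8969e+06, ∠ ≈ 164.22°
|T| = 500000 · 2828.4 / 3.8969e+06 ≈ 362.9
Gain = 20 log₁₀(362.9) ≈ 51.20 dB
∠T = 45.00° − 164.22° = -119.22°

At s = jω = j20000:
zero (s+2000): 2000 + j20000 → |·| = √(2000²+20000²) = √404000000 ≈ 20100, ∠ = arctan(20000/2000) ≈ 84.29°
quadratic: (j20000)² + 530·j20000 + 250000 = -399750000 + j10600000 → |·| ≈ 3.9989e+08, ∠ ≈ 178.48°
|T| = 500000 · 20100 / 3.9989e+08 ≈ 25.132
Gain = 20 log₁₀(25.132) ≈ 28.00 dB
∠T = 84.29° − 178.48° = -94.19°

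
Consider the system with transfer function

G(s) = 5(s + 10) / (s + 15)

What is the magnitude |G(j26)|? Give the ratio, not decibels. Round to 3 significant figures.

4.64

At s = jω = j26:
zero (s+10): 10 + j26 → |·| = √(10²+26²) = √776 ≈ 27.857, ∠ = arctan(26/10) ≈ 68.96°
pole (s+15): 15 + j26 → |·| = √(15²+26²) = √901 ≈ 30.017, ∠ = arctan(26/15) ≈ 60.02°
|G| = 5 · 27.857 / 30.017 ≈ 4.6402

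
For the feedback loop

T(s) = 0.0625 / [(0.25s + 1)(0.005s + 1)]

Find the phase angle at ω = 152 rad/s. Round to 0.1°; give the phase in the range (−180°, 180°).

-125.7°

At ω = 152 rad/s:
pole (1 + j152·0.25) = 1 + j38 → |·| ≈ 38.013, ∠ ≈ 88.49°
pole (1 + j152·0.005) = 1 + j0.76 → |·| ≈ 1.256, ∠ ≈ 37.23°
∠T = (0°) − (88.49° + 37.23°) = -125.72°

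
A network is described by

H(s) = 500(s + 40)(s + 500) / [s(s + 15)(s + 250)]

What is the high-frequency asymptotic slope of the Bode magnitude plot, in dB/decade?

Each pole contributes −20 dB/decade at high frequency; each zero contributes +20 dB/decade.
Net: 2 zero(s) − 3 pole(s) → -20 dB/decade.

-20 dB/decade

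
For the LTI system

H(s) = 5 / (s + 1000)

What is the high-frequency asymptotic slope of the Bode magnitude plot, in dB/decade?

Each pole contributes −20 dB/decade at high frequency; each zero contributes +20 dB/decade.
Net: 0 zero(s) − 1 pole(s) → -20 dB/decade.

-20 dB/decade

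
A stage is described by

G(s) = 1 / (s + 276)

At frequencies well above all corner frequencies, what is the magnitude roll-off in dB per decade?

Each pole contributes −20 dB/decade at high frequency; each zero contributes +20 dB/decade.
Net: 0 zero(s) − 1 pole(s) → -20 dB/decade.

-20 dB/decade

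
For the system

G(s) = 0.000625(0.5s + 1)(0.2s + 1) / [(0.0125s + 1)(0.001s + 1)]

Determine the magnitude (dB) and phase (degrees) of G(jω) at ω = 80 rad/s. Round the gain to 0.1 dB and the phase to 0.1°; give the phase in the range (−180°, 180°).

At ω = 80 rad/s:
zero (1 + j80·0.5) = 1 + j40 → |·| ≈ 40.012, ∠ ≈ 88.57°
zero (1 + j80·0.2) = 1 + j16 → |·| ≈ 16.031, ∠ ≈ 86.42°
pole (1 + j80·0.0125) = 1 + j1 → |·| ≈ 1.4142, ∠ ≈ 45.00°
pole (1 + j80·0.001) = 1 + j0.08 → |·| ≈ 1.0032, ∠ ≈ 4.57°
|G| = 0.000625 · 40.012 · 16.031 / (1.4142 · 1.0032) ≈ 0.28257
Gain = 20 log₁₀(0.28257) ≈ -10.98 dB
∠G = (88.57° + 86.42°) − (45.00° + 4.57°) = 125.42°

-11.0 dB, 125.4°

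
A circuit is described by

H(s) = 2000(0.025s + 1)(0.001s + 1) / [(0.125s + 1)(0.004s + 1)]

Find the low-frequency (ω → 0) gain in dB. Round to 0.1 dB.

H(0) = 2000 · 1 / 1 = 2000
20 log₁₀(2000) ≈ 66.02 dB

66.0 dB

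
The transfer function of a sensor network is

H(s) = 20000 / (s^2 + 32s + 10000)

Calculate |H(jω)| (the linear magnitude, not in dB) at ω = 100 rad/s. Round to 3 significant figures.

At s = jω = j100:
quadratic: (j100)² + 32·j100 + 10000 = 0 + j3200 → |·| ≈ 3200, ∠ ≈ 90.00°
|H| = 20000 / 3200 ≈ 6.25

6.25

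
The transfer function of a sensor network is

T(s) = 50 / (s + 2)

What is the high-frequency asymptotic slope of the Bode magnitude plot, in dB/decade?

Each pole contributes −20 dB/decade at high frequency; each zero contributes +20 dB/decade.
Net: 0 zero(s) − 1 pole(s) → -20 dB/decade.

-20 dB/decade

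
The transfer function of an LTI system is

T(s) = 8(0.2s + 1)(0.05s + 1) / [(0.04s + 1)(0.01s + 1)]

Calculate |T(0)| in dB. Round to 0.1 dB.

18.1 dB

T(0) = 8 · 1 / 1 = 8
20 log₁₀(8) ≈ 18.06 dB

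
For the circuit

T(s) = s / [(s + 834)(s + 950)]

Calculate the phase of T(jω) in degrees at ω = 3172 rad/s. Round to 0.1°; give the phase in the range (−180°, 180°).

-58.6°

At s = jω = j3172:
zero at origin: s = j3172 → |·| = 3172, ∠ = 90.00°
pole (s+834): 834 + j3172 → |·| = √(834²+3172²) = √10757140 ≈ 3279.8, ∠ = arctan(3172/834) ≈ 75.27°
pole (s+950): 950 + j3172 → |·| = √(950²+3172²) = √10964084 ≈ 3311.2, ∠ = arctan(3172/950) ≈ 73.33°
∠T = 90.00° − 148.60° = -58.60°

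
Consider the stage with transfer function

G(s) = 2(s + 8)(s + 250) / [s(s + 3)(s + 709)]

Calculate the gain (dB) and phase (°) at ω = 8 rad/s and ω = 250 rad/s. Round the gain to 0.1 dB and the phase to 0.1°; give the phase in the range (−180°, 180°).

ω = 8: -18.7 dB, -113.3°; ω = 250: -48.5 dB, -65.6°

At s = jω = j8:
zero (s+8): 8 + j8 → |·| = √(8²+8²) = √128 ≈ 11.314, ∠ = arctan(8/8) ≈ 45.00°
zero (s+250): 250 + j8 → |·| = √(250²+8²) = √62564 ≈ 250.13, ∠ = arctan(8/250) ≈ 1.83°
pole (s+3): 3 + j8 → |·| = √(3²+8²) = √73 ≈ 8.544, ∠ = arctan(8/3) ≈ 69.44°
pole (s+709): 709 + j8 → |·| = √(709²+8²) = √502745 ≈ 709.05, ∠ = arctan(8/709) ≈ 0.65°
pole at origin: |s| = 8, ∠ = 90.00° (in denominator)
|G| = 2 · 2830 / 48465 ≈ 0.11679
Gain = 20 log₁₀(0.11679) ≈ -18.65 dB
∠G = 46.83° − 160.09° = -113.26°

At s = jω = j250:
zero (s+8): 8 + j250 → |·| = √(8²+250²) = √62564 ≈ 250.13, ∠ = arctan(250/8) ≈ 88.17°
zero (s+250): 250 + j250 → |·| = √(250²+250²) = √125000 ≈ 353.55, ∠ = arctan(250/250) ≈ 45.00°
pole (s+3): 3 + j250 → |·| = √(3²+250²) = √62509 ≈ 250.02, ∠ = arctan(250/3) ≈ 89.31°
pole (s+709): 709 + j250 → |·| = √(709²+250²) = √565181 ≈ 751.79, ∠ = arctan(250/709) ≈ 19.42°
pole at origin: |s| = 250, ∠ = 90.00° (in denominator)
|G| = 2 · 88433 / 4.6991e+07 ≈ 0.0037638
Gain = 20 log₁₀(0.0037638) ≈ -48.49 dB
∠G = 133.17° − 198.73° = -65.56°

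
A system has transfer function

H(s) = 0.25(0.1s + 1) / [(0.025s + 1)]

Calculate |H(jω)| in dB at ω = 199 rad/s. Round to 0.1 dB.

-0.2 dB

At ω = 199 rad/s:
zero (1 + j199·0.1) = 1 + j19.9 → |·| ≈ 19.925, ∠ ≈ 87.12°
pole (1 + j199·0.025) = 1 + j4.975 → |·| ≈ 5.0745, ∠ ≈ 78.63°
|H| = 0.25 · 19.925 / (5.0745) ≈ 0.98162
Gain = 20 log₁₀(0.98162) ≈ -0.16 dB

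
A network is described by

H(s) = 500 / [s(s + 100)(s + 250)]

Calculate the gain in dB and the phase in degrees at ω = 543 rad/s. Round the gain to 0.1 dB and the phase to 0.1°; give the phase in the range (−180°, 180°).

At s = jω = j543:
pole (s+100): 100 + j543 → |·| = √(100²+543²) = √304849 ≈ 552.13, ∠ = arctan(543/100) ≈ 79.57°
pole (s+250): 250 + j543 → |·| = √(250²+543²) = √357349 ≈ 597.79, ∠ = arctan(543/250) ≈ 65.28°
pole at origin: |s| = 543, ∠ = 90.00° (in denominator)
|H| = 500 / 1.7922e+08 ≈ 2.7899e-06
Gain = 20 log₁₀(2.7899e-06) ≈ -111.09 dB
∠H = 0.00° − 234.85° = -234.85° ≡ 125.15° (principal value)

-111.1 dB, 125.2°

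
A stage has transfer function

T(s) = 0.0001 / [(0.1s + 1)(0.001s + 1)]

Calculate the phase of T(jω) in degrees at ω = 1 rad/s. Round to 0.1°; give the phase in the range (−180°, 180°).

-5.8°

At ω = 1 rad/s:
pole (1 + j1·0.1) = 1 + j0.1 → |·| ≈ 1.005, ∠ ≈ 5.71°
pole (1 + j1·0.001) = 1 + j0.001 → |·| ≈ 1, ∠ ≈ 0.06°
∠T = (0°) − (5.71° + 0.06°) = -5.77°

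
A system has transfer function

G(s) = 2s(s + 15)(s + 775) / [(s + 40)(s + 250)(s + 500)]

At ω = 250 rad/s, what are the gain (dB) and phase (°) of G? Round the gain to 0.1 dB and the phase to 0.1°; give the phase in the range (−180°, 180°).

At s = jω = j250:
zero (s+15): 15 + j250 → |·| = √(15²+250²) = √62725 ≈ 250.45, ∠ = arctan(250/15) ≈ 86.57°
zero (s+775): 775 + j250 → |·| = √(775²+250²) = √663125 ≈ 814.32, ∠ = arctan(250/775) ≈ 17.88°
zero at origin: s = j250 → |·| = 250, ∠ = 90.00°
pole (s+40): 40 + j250 → |·| = √(40²+250²) = √64100 ≈ 253.18, ∠ = arctan(250/40) ≈ 80.91°
pole (s+250): 250 + j250 → |·| = √(250²+250²) = √125000 ≈ 353.55, ∠ = arctan(250/250) ≈ 45.00°
pole (s+500): 500 + j250 → |·| = √(500²+250²) = √312500 ≈ 559.02, ∠ = arctan(250/500) ≈ 26.57°
|G| = 2 · 5.0987e+07 / 5.0039e+07 ≈ 2.0379
Gain = 20 log₁₀(2.0379) ≈ 6.18 dB
∠G = 194.45° − 152.48° = 41.97°

6.2 dB, 42.0°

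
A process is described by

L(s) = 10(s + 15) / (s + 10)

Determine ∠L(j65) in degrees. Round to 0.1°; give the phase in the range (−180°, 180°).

-4.2°

At s = jω = j65:
zero (s+15): 15 + j65 → |·| = √(15²+65²) = √4450 ≈ 66.708, ∠ = arctan(65/15) ≈ 77.01°
pole (s+10): 10 + j65 → |·| = √(10²+65²) = √4325 ≈ 65.765, ∠ = arctan(65/10) ≈ 81.25°
∠L = 77.01° − 81.25° = -4.24°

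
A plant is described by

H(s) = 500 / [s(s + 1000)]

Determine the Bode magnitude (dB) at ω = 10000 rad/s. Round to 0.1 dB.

-106.1 dB

At s = jω = j10000:
pole (s+1000): 1000 + j10000 → |·| = √(1000²+10000²) = √101000000 ≈ 10050, ∠ = arctan(10000/1000) ≈ 84.29°
pole at origin: |s| = 10000, ∠ = 90.00° (in denominator)
|H| = 500 / 1.005e+08 ≈ 4.9751e-06
Gain = 20 log₁₀(4.9751e-06) ≈ -106.06 dB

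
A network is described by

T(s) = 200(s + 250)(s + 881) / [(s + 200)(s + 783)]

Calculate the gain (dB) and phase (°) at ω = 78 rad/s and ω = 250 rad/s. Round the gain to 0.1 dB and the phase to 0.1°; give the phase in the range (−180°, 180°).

ω = 78: 48.8 dB, -4.6°; ω = 250: 47.8 dB, -8.2°

At s = jω = j78:
zero (s+250): 250 + j78 → |·| = √(250²+78²) = √68584 ≈ 261.89, ∠ = arctan(78/250) ≈ 17.33°
zero (s+881): 881 + j78 → |·| = √(881²+78²) = √782245 ≈ 884.45, ∠ = arctan(78/881) ≈ 5.06°
pole (s+200): 200 + j78 → |·| = √(200²+78²) = √46084 ≈ 214.67, ∠ = arctan(78/200) ≈ 21.31°
pole (s+783): 783 + j78 → |·| = √(783²+78²) = √619173 ≈ 786.88, ∠ = arctan(78/783) ≈ 5.69°
|T| = 200 · 2.3163e+05 / 1.6892e+05 ≈ 274.25
Gain = 20 log₁₀(274.25) ≈ 48.76 dB
∠T = 22.39° − 27.00° = -4.61°

At s = jω = j250:
zero (s+250): 250 + j250 → |·| = √(250²+250²) = √125000 ≈ 353.55, ∠ = arctan(250/250) ≈ 45.00°
zero (s+881): 881 + j250 → |·| = √(881²+250²) = √838661 ≈ 915.78, ∠ = arctan(250/881) ≈ 15.84°
pole (s+200): 200 + j250 → |·| = √(200²+250²) = √102500 ≈ 320.16, ∠ = arctan(250/200) ≈ 51.34°
pole (s+783): 783 + j250 → |·| = √(783²+250²) = √675589 ≈ 821.94, ∠ = arctan(250/783) ≈ 17.71°
|T| = 200 · 3.2377e+05 / 2.6315e+05 ≈ 246.07
Gain = 20 log₁₀(246.07) ≈ 47.82 dB
∠T = 60.84° − 69.05° = -8.21°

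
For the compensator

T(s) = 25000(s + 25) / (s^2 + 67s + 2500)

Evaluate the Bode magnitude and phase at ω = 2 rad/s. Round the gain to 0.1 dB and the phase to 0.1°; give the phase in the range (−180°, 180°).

At s = jω = j2:
zero (s+25): 25 + j2 → |·| = √(25²+2²) = √629 ≈ 25.08, ∠ = arctan(2/25) ≈ 4.57°
quadratic: (j2)² + 67·j2 + 2500 = 2496 + j134 → |·| ≈ 2499.6, ∠ ≈ 3.07°
|T| = 25000 · 25.08 / 2499.6 ≈ 250.84
Gain = 20 log₁₀(250.84) ≈ 47.99 dB
∠T = 4.57° − 3.07° = 1.50°

48.0 dB, 1.5°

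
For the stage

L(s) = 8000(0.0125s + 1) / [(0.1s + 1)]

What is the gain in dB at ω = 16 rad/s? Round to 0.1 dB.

At ω = 16 rad/s:
zero (1 + j16·0.0125) = 1 + j0.2 → |·| ≈ 1.0198, ∠ ≈ 11.31°
pole (1 + j16·0.1) = 1 + j1.6 → |·| ≈ 1.8868, ∠ ≈ 57.99°
|L| = 8000 · 1.0198 / (1.8868) ≈ 4323.9
Gain = 20 log₁₀(4323.9) ≈ 72.72 dB

72.7 dB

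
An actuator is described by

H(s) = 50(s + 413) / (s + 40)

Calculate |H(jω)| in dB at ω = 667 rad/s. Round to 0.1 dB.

35.4 dB

At s = jω = j667:
zero (s+413): 413 + j667 → |·| = √(413²+667²) = √615458 ≈ 784.51, ∠ = arctan(667/413) ≈ 58.23°
pole (s+40): 40 + j667 → |·| = √(40²+667²) = √446489 ≈ 668.2, ∠ = arctan(667/40) ≈ 86.57°
|H| = 50 · 784.51 / 668.2 ≈ 58.703
Gain = 20 log₁₀(58.703) ≈ 35.37 dB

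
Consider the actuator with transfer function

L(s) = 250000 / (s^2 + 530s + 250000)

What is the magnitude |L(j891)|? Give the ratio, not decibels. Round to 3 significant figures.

0.347

At s = jω = j891:
quadratic: (j891)² + 530·j891 + 250000 = -543881 + j472230 → |·| ≈ 7.2028e+05, ∠ ≈ 139.03°
|L| = 250000 / 7.2028e+05 ≈ 0.34709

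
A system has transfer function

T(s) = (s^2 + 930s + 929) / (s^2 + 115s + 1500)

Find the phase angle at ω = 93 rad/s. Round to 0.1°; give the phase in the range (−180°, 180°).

Substitute s = j93:
Numerator: (j93)^2 + 930(j93) + 929 = -7720 + j86490
Denominator: (j93)^2 + 115(j93) + 1500 = -7149 + j10695
|N| = √(7720² + 86490²) ≈ 86834, ∠N ≈ 95.10°
|D| = √(7149² + 10695²) ≈ 12864, ∠D ≈ 123.76°
∠T = 95.10° − 123.76° = -28.66°

-28.7°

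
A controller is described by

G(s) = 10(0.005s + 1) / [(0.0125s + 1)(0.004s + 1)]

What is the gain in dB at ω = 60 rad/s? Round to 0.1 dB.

At ω = 60 rad/s:
zero (1 + j60·0.005) = 1 + j0.3 → |·| ≈ 1.044, ∠ ≈ 16.70°
pole (1 + j60·0.0125) = 1 + j0.75 → |·| ≈ 1.25, ∠ ≈ 36.87°
pole (1 + j60·0.004) = 1 + j0.24 → |·| ≈ 1.0284, ∠ ≈ 13.50°
|G| = 10 · 1.044 / (1.25 · 1.0284) ≈ 8.1214
Gain = 20 log₁₀(8.1214) ≈ 18.19 dB

18.2 dB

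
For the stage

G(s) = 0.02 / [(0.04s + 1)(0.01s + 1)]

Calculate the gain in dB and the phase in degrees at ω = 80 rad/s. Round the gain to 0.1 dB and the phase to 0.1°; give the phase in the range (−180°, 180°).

-46.6 dB, -111.3°

At ω = 80 rad/s:
pole (1 + j80·0.04) = 1 + j3.2 → |·| ≈ 3.3526, ∠ ≈ 72.65°
pole (1 + j80·0.01) = 1 + j0.8 → |·| ≈ 1.2806, ∠ ≈ 38.66°
|G| = 0.02 · 1 / (3.3526 · 1.2806) ≈ 0.0046584
Gain = 20 log₁₀(0.0046584) ≈ -46.64 dB
∠G = (0°) − (72.65° + 38.66°) = -111.31°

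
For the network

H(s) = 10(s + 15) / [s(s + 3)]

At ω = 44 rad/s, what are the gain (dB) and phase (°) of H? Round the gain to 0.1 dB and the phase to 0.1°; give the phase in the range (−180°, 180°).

At s = jω = j44:
zero (s+15): 15 + j44 → |·| = √(15²+44²) = √2161 ≈ 46.487, ∠ = arctan(44/15) ≈ 71.18°
pole (s+3): 3 + j44 → |·| = √(3²+44²) = √1945 ≈ 44.102, ∠ = arctan(44/3) ≈ 86.10°
pole at origin: |s| = 44, ∠ = 90.00° (in denominator)
|H| = 10 · 46.487 / 1940.5 ≈ 0.23956
Gain = 20 log₁₀(0.23956) ≈ -12.41 dB
∠H = 71.18° − 176.10° = -104.92°

-12.4 dB, -104.9°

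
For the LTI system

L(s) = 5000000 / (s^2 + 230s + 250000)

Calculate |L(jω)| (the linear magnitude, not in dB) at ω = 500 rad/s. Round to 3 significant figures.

43.5

At s = jω = j500:
quadratic: (j500)² + 230·j500 + 250000 = 0 + j115000 → |·| ≈ 1.15e+05, ∠ ≈ 90.00°
|L| = 5000000 / 1.15e+05 ≈ 43.478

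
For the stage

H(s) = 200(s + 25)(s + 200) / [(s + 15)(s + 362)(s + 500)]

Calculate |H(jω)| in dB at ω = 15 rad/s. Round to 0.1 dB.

-10.3 dB

At s = jω = j15:
zero (s+25): 25 + j15 → |·| = √(25²+15²) = √850 ≈ 29.155, ∠ = arctan(15/25) ≈ 30.96°
zero (s+200): 200 + j15 → |·| = √(200²+15²) = √40225 ≈ 200.56, ∠ = arctan(15/200) ≈ 4.29°
pole (s+15): 15 + j15 → |·| = √(15²+15²) = √450 ≈ 21.213, ∠ = arctan(15/15) ≈ 45.00°
pole (s+362): 362 + j15 → |·| = √(362²+15²) = √131269 ≈ 362.31, ∠ = arctan(15/362) ≈ 2.37°
pole (s+500): 500 + j15 → |·| = √(500²+15²) = √250225 ≈ 500.22, ∠ = arctan(15/500) ≈ 1.72°
|H| = 200 · 5847.3 / 3.8445e+06 ≈ 0.30419
Gain = 20 log₁₀(0.30419) ≈ -10.34 dB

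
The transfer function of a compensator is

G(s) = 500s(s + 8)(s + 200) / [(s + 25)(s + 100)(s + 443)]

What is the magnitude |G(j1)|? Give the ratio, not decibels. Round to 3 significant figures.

At s = jω = j1:
zero (s+8): 8 + j1 → |·| = √(8²+1²) = √65 ≈ 8.0623, ∠ = arctan(1/8) ≈ 7.13°
zero (s+200): 200 + j1 → |·| = √(200²+1²) = √40001 ≈ 200, ∠ = arctan(1/200) ≈ 0.29°
zero at origin: s = j1 → |·| = 1, ∠ = 90.00°
pole (s+25): 25 + j1 → |·| = √(25²+1²) = √626 ≈ 25.02, ∠ = arctan(1/25) ≈ 2.29°
pole (s+100): 100 + j1 → |·| = √(100²+1²) = √10001 ≈ 100, ∠ = arctan(1/100) ≈ 0.57°
pole (s+443): 443 + j1 → |·| = √(443²+1²) = √196250 ≈ 443, ∠ = arctan(1/443) ≈ 0.13°
|G| = 500 · 1612.5 / 1.1084e+06 ≈ 0.7274

0.727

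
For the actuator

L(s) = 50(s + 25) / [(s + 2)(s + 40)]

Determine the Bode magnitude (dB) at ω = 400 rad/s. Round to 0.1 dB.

-18.1 dB

At s = jω = j400:
zero (s+25): 25 + j400 → |·| = √(25²+400²) = √160625 ≈ 400.78, ∠ = arctan(400/25) ≈ 86.42°
pole (s+2): 2 + j400 → |·| = √(2²+400²) = √160004 ≈ 400, ∠ = arctan(400/2) ≈ 89.71°
pole (s+40): 40 + j400 → |·| = √(40²+400²) = √161600 ≈ 402, ∠ = arctan(400/40) ≈ 84.29°
|L| = 50 · 400.78 / 1.608e+05 ≈ 0.12462
Gain = 20 log₁₀(0.12462) ≈ -18.09 dB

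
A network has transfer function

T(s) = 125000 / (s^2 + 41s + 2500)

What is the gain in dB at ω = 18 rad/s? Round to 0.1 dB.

34.7 dB

At s = jω = j18:
quadratic: (j18)² + 41·j18 + 2500 = 2176 + j738 → |·| ≈ 2297.7, ∠ ≈ 18.73°
|T| = 125000 / 2297.7 ≈ 54.402
Gain = 20 log₁₀(54.402) ≈ 34.71 dB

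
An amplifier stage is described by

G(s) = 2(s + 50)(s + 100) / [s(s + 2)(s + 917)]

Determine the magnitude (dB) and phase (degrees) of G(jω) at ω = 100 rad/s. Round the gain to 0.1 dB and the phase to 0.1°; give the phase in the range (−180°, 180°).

At s = jω = j100:
zero (s+50): 50 + j100 → |·| = √(50²+100²) = √12500 ≈ 111.8, ∠ = arctan(100/50) ≈ 63.43°
zero (s+100): 100 + j100 → |·| = √(100²+100²) = √20000 ≈ 141.42, ∠ = arctan(100/100) ≈ 45.00°
pole (s+2): 2 + j100 → |·| = √(2²+100²) = √10004 ≈ 100.02, ∠ = arctan(100/2) ≈ 88.85°
pole (s+917): 917 + j100 → |·| = √(917²+100²) = √850889 ≈ 922.44, ∠ = arctan(100/917) ≈ 6.22°
pole at origin: |s| = 100, ∠ = 90.00° (in denominator)
|G| = 2 · 15811 / 9.2262e+06 ≈ 0.0034274
Gain = 20 log₁₀(0.0034274) ≈ -49.30 dB
∠G = 108.43° − 185.07° = -76.64°

-49.3 dB, -76.6°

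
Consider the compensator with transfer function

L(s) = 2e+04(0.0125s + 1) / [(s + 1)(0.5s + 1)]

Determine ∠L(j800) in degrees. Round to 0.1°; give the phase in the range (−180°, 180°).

At ω = 800 rad/s:
zero (1 + j800·0.0125) = 1 + j10 → |·| ≈ 10.05, ∠ ≈ 84.29°
pole (1 + j800·1) = 1 + j800 → |·| ≈ 800, ∠ ≈ 89.93°
pole (1 + j800·0.5) = 1 + j400 → |·| ≈ 400, ∠ ≈ 89.86°
∠L = (84.29°) − (89.93° + 89.86°) = -95.50°

-95.5°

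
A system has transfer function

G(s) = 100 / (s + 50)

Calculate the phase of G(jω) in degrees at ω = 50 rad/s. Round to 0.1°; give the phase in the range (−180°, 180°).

-45.0°

At s = jω = j50:
pole (s+50): 50 + j50 → |·| = √(50²+50²) = √5000 ≈ 70.711, ∠ = arctan(50/50) ≈ 45.00°
∠G = 0.00° − 45.00° = -45.00°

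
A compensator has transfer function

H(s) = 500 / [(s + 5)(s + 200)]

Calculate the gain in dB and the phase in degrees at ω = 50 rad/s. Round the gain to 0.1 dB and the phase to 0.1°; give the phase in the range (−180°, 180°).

At s = jω = j50:
pole (s+5): 5 + j50 → |·| = √(5²+50²) = √2525 ≈ 50.249, ∠ = arctan(50/5) ≈ 84.29°
pole (s+200): 200 + j50 → |·| = √(200²+50²) = √42500 ≈ 206.16, ∠ = arctan(50/200) ≈ 14.04°
|H| = 500 / 10359 ≈ 0.048267
Gain = 20 log₁₀(0.048267) ≈ -26.33 dB
∠H = 0.00° − 98.33° = -98.33°

-26.3 dB, -98.3°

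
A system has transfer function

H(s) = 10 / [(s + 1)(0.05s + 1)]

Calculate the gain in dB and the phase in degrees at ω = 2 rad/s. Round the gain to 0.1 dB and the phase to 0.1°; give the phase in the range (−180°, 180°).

13.0 dB, -69.1°

At ω = 2 rad/s:
pole (1 + j2·1) = 1 + j2 → |·| ≈ 2.2361, ∠ ≈ 63.43°
pole (1 + j2·0.05) = 1 + j0.1 → |·| ≈ 1.005, ∠ ≈ 5.71°
|H| = 10 · 1 / (2.2361 · 1.005) ≈ 4.4498
Gain = 20 log₁₀(4.4498) ≈ 12.97 dB
∠H = (0°) − (63.43° + 5.71°) = -69.14°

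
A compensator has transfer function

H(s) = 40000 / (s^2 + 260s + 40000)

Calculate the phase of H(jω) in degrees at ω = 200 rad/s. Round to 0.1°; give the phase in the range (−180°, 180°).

-90.0°

At s = jω = j200:
quadratic: (j200)² + 260·j200 + 40000 = 0 + j52000 → |·| ≈ 52000, ∠ ≈ 90.00°
∠H = 0.00° − 90.00° = -90.00°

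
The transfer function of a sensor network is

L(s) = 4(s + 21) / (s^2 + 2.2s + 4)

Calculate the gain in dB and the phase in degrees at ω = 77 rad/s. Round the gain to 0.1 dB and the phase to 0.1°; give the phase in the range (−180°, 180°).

At s = jω = j77:
zero (s+21): 21 + j77 → |·| = √(21²+77²) = √6370 ≈ 79.812, ∠ = arctan(77/21) ≈ 74.74°
quadratic: (j77)² + 2.2·j77 + 4 = -5925 + j169.4 → |·| ≈ 5927.4, ∠ ≈ 178.36°
|L| = 4 · 79.812 / 5927.4 ≈ 0.05386
Gain = 20 log₁₀(0.05386) ≈ -25.37 dB
∠L = 74.74° − 178.36° = -103.62°

-25.4 dB, -103.6°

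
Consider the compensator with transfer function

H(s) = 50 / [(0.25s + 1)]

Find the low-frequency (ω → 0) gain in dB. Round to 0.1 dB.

H(0) = 50 · 1 / 1 = 50
20 log₁₀(50) ≈ 33.98 dB

34.0 dB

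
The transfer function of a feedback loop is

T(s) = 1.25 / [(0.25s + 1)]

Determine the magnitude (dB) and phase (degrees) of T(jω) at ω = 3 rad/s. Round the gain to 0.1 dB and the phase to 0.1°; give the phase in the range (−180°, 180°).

At ω = 3 rad/s:
pole (1 + j3·0.25) = 1 + j0.75 → |·| ≈ 1.25, ∠ ≈ 36.87°
|T| = 1.25 · 1 / (1.25) ≈ 1
Gain = 20 log₁₀(1) ≈ 0.00 dB
∠T = (0°) − (36.87°) = -36.87°

0.0 dB, -36.9°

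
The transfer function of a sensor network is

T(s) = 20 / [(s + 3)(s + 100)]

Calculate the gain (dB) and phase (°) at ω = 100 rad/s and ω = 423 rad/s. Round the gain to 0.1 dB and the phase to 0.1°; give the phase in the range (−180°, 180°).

At s = jω = j100:
pole (s+3): 3 + j100 → |·| = √(3²+100²) = √10009 ≈ 100.04, ∠ = arctan(100/3) ≈ 88.28°
pole (s+100): 100 + j100 → |·| = √(100²+100²) = √20000 ≈ 141.42, ∠ = arctan(100/100) ≈ 45.00°
|T| = 20 / 14148 ≈ 0.0014136
Gain = 20 log₁₀(0.0014136) ≈ -56.99 dB
∠T = 0.00° − 133.28° = -133.28°

At s = jω = j423:
pole (s+3): 3 + j423 → |·| = √(3²+423²) = √178938 ≈ 423.01, ∠ = arctan(423/3) ≈ 89.59°
pole (s+100): 100 + j423 → |·| = √(100²+423²) = √188929 ≈ 434.66, ∠ = arctan(423/100) ≈ 76.70°
|T| = 20 / 1.8387e+05 ≈ 0.00010877
Gain = 20 log₁₀(0.00010877) ≈ -79.27 dB
∠T = 0.00° − 166.29° = -166.29°

ω = 100: -57.0 dB, -133.3°; ω = 423: -79.3 dB, -166.3°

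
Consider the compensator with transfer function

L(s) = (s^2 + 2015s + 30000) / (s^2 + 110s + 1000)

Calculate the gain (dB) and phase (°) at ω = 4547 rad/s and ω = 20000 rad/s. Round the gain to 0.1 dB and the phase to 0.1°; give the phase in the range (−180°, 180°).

ω = 4547: 0.8 dB, -22.5°; ω = 20000: 0.0 dB, -5.4°

Substitute s = j4547:
Numerator: (j4547)^2 + 2015(j4547) + 30000 = -20645209 + j9162205
Denominator: (j4547)^2 + 110(j4547) + 1000 = -20674209 + j500170
|N| = √(20645209² + 9162205²) ≈ 2.2587e+07, ∠N ≈ 156.07°
|D| = √(20674209² + 500170²) ≈ 2.068e+07, ∠D ≈ 178.61°
|L| = 2.2587e+07 / 2.068e+07 ≈ 1.0922
Gain = 20 log₁₀(1.0922) ≈ 0.77 dB
∠L = 156.07° − 178.61° = -22.54°

Substitute s = j20000:
Numerator: (j20000)^2 + 2015(j20000) + 30000 = -399970000 + j40300000
Denominator: (j20000)^2 + 110(j20000) + 1000 = -399999000 + j2200000
|N| = √(399970000² + 40300000²) ≈ 4.02e+08, ∠N ≈ 174.25°
|D| = √(399999000² + 2200000²) ≈ 4.0001e+08, ∠D ≈ 179.68°
|L| = 4.02e+08 / 4.0001e+08 ≈ 1.005
Gain = 20 log₁₀(1.005) ≈ 0.04 dB
∠L = 174.25° − 179.68° = -5.43°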